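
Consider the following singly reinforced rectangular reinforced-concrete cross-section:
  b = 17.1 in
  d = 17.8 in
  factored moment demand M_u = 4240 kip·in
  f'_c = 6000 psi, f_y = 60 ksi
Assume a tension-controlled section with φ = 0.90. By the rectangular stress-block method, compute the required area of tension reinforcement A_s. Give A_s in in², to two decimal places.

A_s ≈ 4.87 in²

M_n = M_u/φ = 4240/0.90 = 4711.11 kip·in.
From M_n = 0.85 f'_c a b (d − a/2):
a = d − √(d² − 2M_n/(0.85 f'_c b)) = 17.8 − √(17.8² − 2 × 4711.11/(0.85 × 6 × 17.1)) = 3.350 in.
A_s = 0.85 f'_c a b / f_y = 0.85 × 6 × 3.350 × 17.1 / 60 = 4.869 in².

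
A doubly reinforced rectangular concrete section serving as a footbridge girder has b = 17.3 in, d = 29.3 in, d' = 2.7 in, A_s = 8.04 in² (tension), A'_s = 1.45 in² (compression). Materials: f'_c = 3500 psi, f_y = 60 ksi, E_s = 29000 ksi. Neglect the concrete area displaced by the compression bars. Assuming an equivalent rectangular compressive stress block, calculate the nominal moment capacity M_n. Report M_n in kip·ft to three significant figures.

Assume both steels yield.
a = (A_s − A'_s) f_y/(0.85 f'_c b) = (8.04 − 1.45) × 60/(0.85 × 3.5 × 17.3) = 7.683 in.
c = a/β₁ = 7.683/0.85 = 9.039 in; ε'_s = 0.003(c − d')/c = 0.0021 ≥ ε_y = 0.0021, so the compression steel yields.
M_n = (A_s − A'_s) f_y (d − a/2) + A'_s f_y (d − d') = 395.4 × (29.3 − 3.8415) + 87 × (29.3 − 2.7) = 10066.3 + 2314.2 = 12380.5 kip·in = 12380.5/12 = 1031.71 kip·ft.

M_n ≈ 1030 kip·ft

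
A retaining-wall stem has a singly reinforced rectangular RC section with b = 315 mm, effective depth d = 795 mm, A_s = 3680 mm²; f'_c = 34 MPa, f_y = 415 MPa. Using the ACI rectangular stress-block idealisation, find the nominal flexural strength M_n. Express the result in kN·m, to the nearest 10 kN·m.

M_n ≈ 1090 kN·m

T = A_s f_y = 3680 × 415 = 1527200 N = 1527.2 kN.
From C = T: a = T/(0.85 f'_c b) = 1527200/(0.85 × 34 × 315) = 167.76 mm.
M_n = T(d − a/2) = 1527.2 kN × (795 − 83.88) mm = 1086.02 kN·m.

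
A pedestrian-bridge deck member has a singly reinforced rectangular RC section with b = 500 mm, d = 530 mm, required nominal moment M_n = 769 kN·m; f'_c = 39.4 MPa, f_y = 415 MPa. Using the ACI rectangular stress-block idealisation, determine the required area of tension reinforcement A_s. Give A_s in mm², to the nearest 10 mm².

A_s ≈ 3840 mm²

With M_n = 0.85 f'_c a b (d − a/2), solve the quadratic for a:
a = d − √(d² − 2M_n/(0.85 f'_c b)) = 530 − √(530² − 2 × 769×10⁶/(0.85 × 39.4 × 500)) = 95.20 mm.
A_s = 0.85 f'_c a b / f_y = 0.85 × 39.4 × 95.20 × 500 / 415 = 3841.3 mm².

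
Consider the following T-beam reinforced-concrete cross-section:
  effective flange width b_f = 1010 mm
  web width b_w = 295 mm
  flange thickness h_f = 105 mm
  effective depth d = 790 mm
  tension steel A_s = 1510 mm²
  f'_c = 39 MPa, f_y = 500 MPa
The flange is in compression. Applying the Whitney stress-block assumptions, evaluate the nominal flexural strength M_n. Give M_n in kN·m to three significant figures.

Tension: T = A_s f_y = 1510 × 500 = 755000 N.
Try a within the flange: a = T/(0.85 f'_c b_f) = 755000/(0.85 × 39 × 1010) = 22.55 mm.
Since a = 22.55 ≤ h_f = 105 mm, the stress block lies entirely in the flange; analyse as a rectangular beam of width b_f.
M_n = T(d − a/2) = 755000 × (790 − 11.275) = 587.94 × 10⁶ N·mm.
M_n = 587.94 kN·m.

M_n ≈ 588 kN·m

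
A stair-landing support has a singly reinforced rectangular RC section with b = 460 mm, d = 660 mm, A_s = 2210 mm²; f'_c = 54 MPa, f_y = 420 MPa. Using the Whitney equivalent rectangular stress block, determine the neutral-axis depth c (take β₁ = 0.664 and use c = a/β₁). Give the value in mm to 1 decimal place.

c ≈ 66.2 mm

T = A_s f_y = 2210 × 420 = 928200 N = 928.2 kN.
Setting C = 0.85 f'_c a b equal to T: a = 928200/(0.85 × 54 × 460) = 43.961 mm.
With β₁ = 0.664, c = a/β₁ = 43.961/0.664 = 66.2 mm.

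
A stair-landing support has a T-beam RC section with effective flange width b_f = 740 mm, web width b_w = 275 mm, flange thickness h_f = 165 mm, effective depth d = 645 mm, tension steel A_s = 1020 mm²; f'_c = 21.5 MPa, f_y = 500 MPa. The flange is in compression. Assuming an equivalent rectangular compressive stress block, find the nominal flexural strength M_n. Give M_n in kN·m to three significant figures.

M_n ≈ 319 kN·m

Tension: T = A_s f_y = 1020 × 500 = 510000 N.
Try a within the flange: a = T/(0.85 f'_c b_f) = 510000/(0.85 × 21.5 × 740) = 37.71 mm.
Since a = 37.71 ≤ h_f = 165 mm, the stress block lies entirely in the flange; analyse as a rectangular beam of width b_f.
M_n = T(d − a/2) = 510000 × (645 − 18.855) = 319.33 × 10⁶ N·mm.
M_n = 319.33 kN·m.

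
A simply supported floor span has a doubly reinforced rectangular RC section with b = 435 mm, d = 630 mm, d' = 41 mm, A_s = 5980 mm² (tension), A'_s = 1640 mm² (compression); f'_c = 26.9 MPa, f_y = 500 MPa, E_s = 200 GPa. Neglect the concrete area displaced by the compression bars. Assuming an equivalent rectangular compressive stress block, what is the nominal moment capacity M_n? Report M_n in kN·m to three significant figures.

Assume both tension and compression steel yield.
Net tension couple steel: A_s − A'_s = 4340 mm².
a = (A_s − A'_s) f_y / (0.85 f'_c b) = 2170000/(0.85 × 26.9 × 435) = 218.17 mm.
c = a/β₁ = 218.17/0.85 = 256.67 mm; ε'_s = 0.003(c − d')/c = 0.0025 ≥ f_y/E_s = 0.0025, so compression steel does yield.
M_n = (A_s − A'_s) f_y (d − a/2) + A'_s f_y (d − d') = [2170000 × (630 − 109.085) + 820000 × (630 − 41)] × 10⁻⁶ = 1130.39 + 482.98 = 1613.37 kN·m.

M_n ≈ 1610 kN·m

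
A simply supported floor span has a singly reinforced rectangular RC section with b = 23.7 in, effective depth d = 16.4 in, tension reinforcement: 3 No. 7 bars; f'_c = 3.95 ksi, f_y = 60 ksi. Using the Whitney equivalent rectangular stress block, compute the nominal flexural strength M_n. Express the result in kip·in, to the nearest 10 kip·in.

M_n ≈ 1700 kip·in

A_s = 3 × 0.6 = 1.8 in².
T = A_s f_y = 1.8 × 60 = 108 kips.
a = T/(0.85 f'_c b) = 108/(0.85 × 3.95 × 23.7) = 1.357 in.
M_n = T(d − a/2) = 108 × (16.4 − 0.6785) = 1697.9 kip·in.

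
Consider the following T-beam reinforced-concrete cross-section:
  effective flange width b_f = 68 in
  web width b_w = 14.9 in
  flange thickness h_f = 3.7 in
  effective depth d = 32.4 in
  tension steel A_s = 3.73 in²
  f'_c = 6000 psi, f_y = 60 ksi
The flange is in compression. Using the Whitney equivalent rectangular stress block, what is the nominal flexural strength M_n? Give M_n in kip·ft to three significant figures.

M_n ≈ 598 kip·ft

Tension: T = A_s f_y = 3.73 × 60 = 223.8 kips.
Try a within the flange: a = T/(0.85 f'_c b_f) = 223.8/(0.85 × 6 × 68) = 0.645 in.
Since a = 0.645 ≤ h_f = 3.7 in, the stress block lies entirely in the flange; analyse as a rectangular beam of width b_f.
M_n = T(d − a/2) = 223.8 × (32.4 − 0.3225) = 7178.9 kip·in.
M_n = 7178.9/12 = 598.24 kip·ft.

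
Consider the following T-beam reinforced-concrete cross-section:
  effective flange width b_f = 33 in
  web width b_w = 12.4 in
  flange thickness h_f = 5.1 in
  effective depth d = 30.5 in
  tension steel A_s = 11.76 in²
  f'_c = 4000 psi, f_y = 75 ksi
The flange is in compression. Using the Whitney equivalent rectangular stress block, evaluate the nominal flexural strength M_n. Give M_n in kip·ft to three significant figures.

Tension: T = A_s f_y = 11.76 × 75 = 882 kips.
Try a within the flange: a = T/(0.85 f'_c b_f) = 882/(0.85 × 4 × 33) = 7.861 in.
a = 7.861 > h_f = 5.1 in: the block extends into the web. Split into flange-overhang and web parts.
C_f = 0.85 f'_c (b_f − b_w) h_f = 0.85 × 4 × (33 − 12.4) × 5.1 = 357.2 kips.
Remaining web compression depth: a_w = (T − C_f)/(0.85 f'_c b_w) = (882 − 357.2)/(0.85 × 4 × 12.4) = 12.448 in.
M_n = C_f(d − h_f/2) + (T − C_f)(d − a_w/2) = 357.2 × (30.5 − 2.55) + 524.8 × (30.5 − 6.224) = 9983.7 + 12740.0 = 22723.7 kip·in.
M_n = 22723.7/12 = 1893.64 kip·ft.

M_n ≈ 1890 kip·ft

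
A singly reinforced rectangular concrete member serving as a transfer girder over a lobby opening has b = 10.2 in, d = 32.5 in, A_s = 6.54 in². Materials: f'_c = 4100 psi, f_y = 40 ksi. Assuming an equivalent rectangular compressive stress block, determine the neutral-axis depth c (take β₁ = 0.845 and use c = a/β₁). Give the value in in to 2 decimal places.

c ≈ 8.71 in

T = A_s f_y = 6.54 × 40 = 261.6 kips.
a = T/(0.85 f'_c b) = 261.6/(0.85 × 4.1 × 10.2) = 7.3593 in.
With β₁ = 0.845, c = a/β₁ = 7.3593/0.845 = 8.71 in.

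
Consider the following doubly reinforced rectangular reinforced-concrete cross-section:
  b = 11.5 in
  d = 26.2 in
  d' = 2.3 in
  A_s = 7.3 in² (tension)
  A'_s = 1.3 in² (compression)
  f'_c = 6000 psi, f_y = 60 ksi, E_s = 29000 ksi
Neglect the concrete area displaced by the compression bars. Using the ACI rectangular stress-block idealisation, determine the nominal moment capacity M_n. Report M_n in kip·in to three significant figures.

Assume both steels yield.
a = (A_s − A'_s) f_y/(0.85 f'_c b) = (7.3 − 1.3) × 60/(0.85 × 6 × 11.5) = 6.138 in.
c = a/β₁ = 6.138/0.75 = 8.184 in; ε'_s = 0.003(c − d')/c = 0.0022 ≥ ε_y = 0.0021, so the compression steel yields.
M_n = (A_s − A'_s) f_y (d − a/2) + A'_s f_y (d − d') = 360 × (26.2 − 3.069) + 78 × (26.2 − 2.3) = 8327.2 + 1864.2 = 10191.4 kip·in.

M_n ≈ 10200 kip·in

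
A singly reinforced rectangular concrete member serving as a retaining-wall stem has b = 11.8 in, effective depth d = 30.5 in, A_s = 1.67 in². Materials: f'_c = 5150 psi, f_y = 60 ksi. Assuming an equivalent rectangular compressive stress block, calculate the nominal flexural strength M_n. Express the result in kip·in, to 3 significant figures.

M_n ≈ 2960 kip·in

T = A_s f_y = 1.67 × 60 = 100.2 kips.
a = T/(0.85 f'_c b) = 100.2/(0.85 × 5.15 × 11.8) = 1.940 in.
M_n = T(d − a/2) = 100.2 × (30.5 − 0.97) = 2958.9 kip·in.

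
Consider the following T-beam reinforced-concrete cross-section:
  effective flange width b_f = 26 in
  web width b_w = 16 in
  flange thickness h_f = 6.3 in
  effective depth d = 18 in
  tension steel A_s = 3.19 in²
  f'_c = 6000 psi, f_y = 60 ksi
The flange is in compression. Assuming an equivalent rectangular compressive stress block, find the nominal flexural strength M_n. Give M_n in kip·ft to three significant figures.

M_n ≈ 276 kip·ft

Tension: T = A_s f_y = 3.19 × 60 = 191.4 kips.
Try a within the flange: a = T/(0.85 f'_c b_f) = 191.4/(0.85 × 6 × 26) = 1.443 in.
Since a = 1.443 ≤ h_f = 6.3 in, the stress block lies entirely in the flange; analyse as a rectangular beam of width b_f.
M_n = T(d − a/2) = 191.4 × (18 − 0.7215) = 3307.1 kip·in.
M_n = 3307.1/12 = 275.59 kip·ft.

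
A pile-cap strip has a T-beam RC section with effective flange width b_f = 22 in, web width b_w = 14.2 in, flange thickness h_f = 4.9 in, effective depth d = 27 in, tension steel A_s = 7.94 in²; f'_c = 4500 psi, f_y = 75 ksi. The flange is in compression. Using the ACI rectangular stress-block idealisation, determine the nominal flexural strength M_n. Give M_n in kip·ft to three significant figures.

M_n ≈ 1160 kip·ft

Tension: T = A_s f_y = 7.94 × 75 = 595.5 kips.
Try a within the flange: a = T/(0.85 f'_c b_f) = 595.5/(0.85 × 4.5 × 22) = 7.077 in.
a = 7.077 > h_f = 4.9 in: the block extends into the web. Split into flange-overhang and web parts.
C_f = 0.85 f'_c (b_f − b_w) h_f = 0.85 × 4.5 × (22 − 14.2) × 4.9 = 146.2 kips.
Remaining web compression depth: a_w = (T − C_f)/(0.85 f'_c b_w) = (595.5 − 146.2)/(0.85 × 4.5 × 14.2) = 8.272 in.
M_n = C_f(d − h_f/2) + (T − C_f)(d − a_w/2) = 146.2 × (27 − 2.45) + 449.3 × (27 − 4.136) = 3589.2 + 10272.8 = 13862.0 kip·in.
M_n = 13862.0/12 = 1155.17 kip·ft.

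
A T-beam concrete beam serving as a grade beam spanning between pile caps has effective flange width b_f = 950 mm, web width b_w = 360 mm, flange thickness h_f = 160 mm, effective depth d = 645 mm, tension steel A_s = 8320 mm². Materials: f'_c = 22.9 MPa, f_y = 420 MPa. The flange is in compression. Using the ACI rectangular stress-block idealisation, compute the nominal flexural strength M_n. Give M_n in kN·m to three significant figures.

Tension: T = A_s f_y = 8320 × 420 = 3494400 N.
Try a within the flange: a = T/(0.85 f'_c b_f) = 3494400/(0.85 × 22.9 × 950) = 188.97 mm.
a = 188.97 > h_f = 160 mm: the block extends into the web. Split into flange-overhang and web parts.
C_f = 0.85 f'_c (b_f − b_w) h_f = 0.85 × 22.9 × (950 − 360) × 160 = 1837496 N.
Remaining web compression depth: a_w = (T − C_f)/(0.85 f'_c b_w) = (3494400 − 1837496)/(0.85 × 22.9 × 360) = 236.45 mm.
M_n = C_f(d − h_f/2) + (T − C_f)(d − a_w/2) = 1837496 × (645 − 80) + 1656904 × (645 − 118.225) = 1038.19 + 872.82 = 1911.01 × 10⁶ N·mm.
M_n = 1911.01 kN·m.

M_n ≈ 1910 kN·m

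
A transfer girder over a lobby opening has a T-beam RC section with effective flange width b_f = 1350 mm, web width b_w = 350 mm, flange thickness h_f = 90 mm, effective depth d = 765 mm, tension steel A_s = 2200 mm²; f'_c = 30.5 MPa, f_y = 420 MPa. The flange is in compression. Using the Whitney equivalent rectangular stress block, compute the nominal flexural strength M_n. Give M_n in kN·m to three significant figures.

M_n ≈ 695 kN·m

Tension: T = A_s f_y = 2200 × 420 = 924000 N.
Try a within the flange: a = T/(0.85 f'_c b_f) = 924000/(0.85 × 30.5 × 1350) = 26.40 mm.
Since a = 26.40 ≤ h_f = 90 mm, the stress block lies entirely in the flange; analyse as a rectangular beam of width b_f.
M_n = T(d − a/2) = 924000 × (765 − 13.2) = 694.66 × 10⁶ N·mm.
M_n = 694.66 kN·m.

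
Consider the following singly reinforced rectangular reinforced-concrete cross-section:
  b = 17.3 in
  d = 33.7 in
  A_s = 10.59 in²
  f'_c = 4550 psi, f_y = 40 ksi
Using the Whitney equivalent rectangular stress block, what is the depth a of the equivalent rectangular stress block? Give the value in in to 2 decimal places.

T = A_s f_y = 10.59 × 40 = 423.6 kips.
a = T/(0.85 f'_c b) = 423.6/(0.85 × 4.55 × 17.3) = 6.33 in.

a ≈ 6.33 in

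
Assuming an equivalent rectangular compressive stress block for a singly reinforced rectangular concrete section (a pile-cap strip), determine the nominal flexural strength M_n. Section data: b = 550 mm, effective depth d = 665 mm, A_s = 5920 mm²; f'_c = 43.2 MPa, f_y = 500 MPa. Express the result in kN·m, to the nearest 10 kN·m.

M_n ≈ 1750 kN·m

T = A_s f_y = 5920 × 500 = 2960000 N = 2960 kN.
From C = T: a = T/(0.85 f'_c b) = 2960000/(0.85 × 43.2 × 550) = 146.56 mm.
M_n = T(d − a/2) = 2960 kN × (665 − 73.28) mm = 1751.49 kN·m.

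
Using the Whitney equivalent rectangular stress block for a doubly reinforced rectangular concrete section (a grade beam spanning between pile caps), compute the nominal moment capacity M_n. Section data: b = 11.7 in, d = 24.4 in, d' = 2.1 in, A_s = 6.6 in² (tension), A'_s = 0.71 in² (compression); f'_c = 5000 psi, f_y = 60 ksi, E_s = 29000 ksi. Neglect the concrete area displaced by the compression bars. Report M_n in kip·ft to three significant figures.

Assume both steels yield.
a = (A_s − A'_s) f_y/(0.85 f'_c b) = (6.6 − 0.71) × 60/(0.85 × 5 × 11.7) = 7.107 in.
c = a/β₁ = 7.107/0.8 = 8.884 in; ε'_s = 0.003(c − d')/c = 0.0023 ≥ ε_y = 0.0021, so the compression steel yields.
M_n = (A_s − A'_s) f_y (d − a/2) + A'_s f_y (d − d') = 353.4 × (24.4 − 3.5535) + 42.6 × (24.4 − 2.1) = 7367.2 + 950.0 = 8317.2 kip·in = 8317.2/12 = 693.10 kip·ft.

M_n ≈ 693 kip·ft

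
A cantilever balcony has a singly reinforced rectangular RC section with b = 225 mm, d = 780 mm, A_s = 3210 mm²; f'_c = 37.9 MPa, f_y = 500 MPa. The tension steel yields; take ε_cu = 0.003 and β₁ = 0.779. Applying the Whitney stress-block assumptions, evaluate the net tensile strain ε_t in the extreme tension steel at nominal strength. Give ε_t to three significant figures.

ε_t ≈ 0.00523

a = A_s f_y/(0.85 f'_c b) = 221.43 mm.
β₁ = 0.779, so c = a/β₁ = 221.43/0.779 = 284.25 mm.
From the linear strain diagram with ε_cu = 0.003: ε_t = 0.003 (d − c)/c = 0.003 × (780 − 284.25)/284.25 = 0.00523.
Since ε_t ≥ 0.005, the section is tension-controlled.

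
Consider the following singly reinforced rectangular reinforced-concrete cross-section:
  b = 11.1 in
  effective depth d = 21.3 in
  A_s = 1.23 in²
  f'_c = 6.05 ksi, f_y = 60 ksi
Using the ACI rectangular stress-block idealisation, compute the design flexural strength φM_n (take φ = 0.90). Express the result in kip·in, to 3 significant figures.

φM_n ≈ 1370 kip·in

T = A_s f_y = 1.23 × 60 = 73.8 kips.
a = T/(0.85 f'_c b) = 73.8/(0.85 × 6.05 × 11.1) = 1.293 in.
M_n = T(d − a/2) = 73.8 × (21.3 − 0.6465) = 1524.2 kip·in.
φM_n = 0.90 × 1524.2 = 1371.8 kip·in.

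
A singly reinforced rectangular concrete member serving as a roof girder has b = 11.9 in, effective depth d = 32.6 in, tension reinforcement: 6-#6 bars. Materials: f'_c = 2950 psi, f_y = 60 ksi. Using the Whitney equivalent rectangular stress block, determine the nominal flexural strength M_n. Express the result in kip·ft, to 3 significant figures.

M_n ≈ 395 kip·ft

A_s = 6 × 0.44 = 2.64 in².
T = A_s f_y = 2.64 × 60 = 158.4 kips.
a = T/(0.85 f'_c b) = 158.4/(0.85 × 2.95 × 11.9) = 5.308 in.
M_n = T(d − a/2) = 158.4 × (32.6 − 2.654) = 4743.4 kip·in = 4743.4/12 = 395.28 kip·ft.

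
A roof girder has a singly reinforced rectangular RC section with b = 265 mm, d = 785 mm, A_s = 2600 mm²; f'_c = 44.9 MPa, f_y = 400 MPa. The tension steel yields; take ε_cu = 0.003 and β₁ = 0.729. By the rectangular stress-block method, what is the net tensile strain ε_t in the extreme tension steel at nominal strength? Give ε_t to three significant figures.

a = A_s f_y/(0.85 f'_c b) = 102.83 mm.
β₁ = 0.729, so c = a/β₁ = 102.83/0.729 = 141.06 mm.
From the linear strain diagram with ε_cu = 0.003: ε_t = 0.003 (d − c)/c = 0.003 × (785 − 141.06)/141.06 = 0.0137.
Since ε_t ≥ 0.005, the section is tension-controlled.

ε_t ≈ 0.0137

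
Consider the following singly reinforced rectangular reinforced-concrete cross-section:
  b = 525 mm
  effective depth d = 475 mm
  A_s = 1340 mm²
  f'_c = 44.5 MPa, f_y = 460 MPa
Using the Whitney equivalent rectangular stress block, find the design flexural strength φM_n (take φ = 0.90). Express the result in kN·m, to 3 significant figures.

T = A_s f_y = 1340 × 460 = 616400 N = 616.4 kN.
From C = T: a = T/(0.85 f'_c b) = 616400/(0.85 × 44.5 × 525) = 31.04 mm.
M_n = T(d − a/2) = 616.4 kN × (475 − 15.52) mm = 283.22 kN·m.
φM_n = 0.90 × 283.22 = 254.90 kN·m.

φM_n ≈ 255 kN·m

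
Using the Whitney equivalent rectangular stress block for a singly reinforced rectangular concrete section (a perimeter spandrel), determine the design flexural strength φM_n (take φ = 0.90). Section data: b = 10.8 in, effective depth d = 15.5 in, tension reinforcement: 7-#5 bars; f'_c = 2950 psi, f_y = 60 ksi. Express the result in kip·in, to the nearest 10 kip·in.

A_s = 7 × 0.31 = 2.17 in².
T = A_s f_y = 2.17 × 60 = 130.2 kips.
a = T/(0.85 f'_c b) = 130.2/(0.85 × 2.95 × 10.8) = 4.808 in.
M_n = T(d − a/2) = 130.2 × (15.5 − 2.404) = 1705.1 kip·in.
φM_n = 0.90 × 1705.1 = 1534.6 kip·in.

φM_n ≈ 1530 kip·in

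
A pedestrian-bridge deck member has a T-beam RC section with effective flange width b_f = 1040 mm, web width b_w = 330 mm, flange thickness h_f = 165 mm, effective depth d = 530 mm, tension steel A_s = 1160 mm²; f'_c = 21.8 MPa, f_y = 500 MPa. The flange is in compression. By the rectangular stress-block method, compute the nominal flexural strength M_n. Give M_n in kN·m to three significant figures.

M_n ≈ 299 kN·m

Tension: T = A_s f_y = 1160 × 500 = 580000 N.
Try a within the flange: a = T/(0.85 f'_c b_f) = 580000/(0.85 × 21.8 × 1040) = 30.10 mm.
Since a = 30.10 ≤ h_f = 165 mm, the stress block lies entirely in the flange; analyse as a rectangular beam of width b_f.
M_n = T(d − a/2) = 580000 × (530 − 15.05) = 298.67 × 10⁶ N·mm.
M_n = 298.67 kN·m.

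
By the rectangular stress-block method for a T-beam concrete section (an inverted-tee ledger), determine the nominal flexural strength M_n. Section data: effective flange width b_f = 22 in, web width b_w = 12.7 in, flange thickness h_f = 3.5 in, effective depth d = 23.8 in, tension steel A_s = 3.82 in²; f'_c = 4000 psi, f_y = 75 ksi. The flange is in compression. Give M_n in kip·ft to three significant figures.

M_n ≈ 522 kip·ft

Tension: T = A_s f_y = 3.82 × 75 = 286.5 kips.
Try a within the flange: a = T/(0.85 f'_c b_f) = 286.5/(0.85 × 4 × 22) = 3.830 in.
a = 3.830 > h_f = 3.5 in: the block extends into the web. Split into flange-overhang and web parts.
C_f = 0.85 f'_c (b_f − b_w) h_f = 0.85 × 4 × (22 − 12.7) × 3.5 = 110.7 kips.
Remaining web compression depth: a_w = (T − C_f)/(0.85 f'_c b_w) = (286.5 − 110.7)/(0.85 × 4 × 12.7) = 4.071 in.
M_n = C_f(d − h_f/2) + (T − C_f)(d − a_w/2) = 110.7 × (23.8 − 1.75) + 175.8 × (23.8 − 2.0355) = 2440.9 + 3826.2 = 6267.1 kip·in.
M_n = 6267.1/12 = 522.26 kip·ft.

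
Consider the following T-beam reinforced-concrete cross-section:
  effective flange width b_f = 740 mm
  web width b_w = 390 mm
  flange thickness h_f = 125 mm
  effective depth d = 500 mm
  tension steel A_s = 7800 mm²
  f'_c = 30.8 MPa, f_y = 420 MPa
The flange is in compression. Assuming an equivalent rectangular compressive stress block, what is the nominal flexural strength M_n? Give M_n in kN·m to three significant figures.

M_n ≈ 1340 kN·m

Tension: T = A_s f_y = 7800 × 420 = 3276000 N.
Try a within the flange: a = T/(0.85 f'_c b_f) = 3276000/(0.85 × 30.8 × 740) = 169.10 mm.
a = 169.10 > h_f = 125 mm: the block extends into the web. Split into flange-overhang and web parts.
C_f = 0.85 f'_c (b_f − b_w) h_f = 0.85 × 30.8 × (740 − 390) × 125 = 1145375 N.
Remaining web compression depth: a_w = (T − C_f)/(0.85 f'_c b_w) = (3276000 − 1145375)/(0.85 × 30.8 × 390) = 208.68 mm.
M_n = C_f(d − h_f/2) + (T − C_f)(d − a_w/2) = 1145375 × (500 − 62.5) + 2130625 × (500 − 104.34) = 501.10 + 843.00 = 1344.10 × 10⁶ N·mm.
M_n = 1344.10 kN·m.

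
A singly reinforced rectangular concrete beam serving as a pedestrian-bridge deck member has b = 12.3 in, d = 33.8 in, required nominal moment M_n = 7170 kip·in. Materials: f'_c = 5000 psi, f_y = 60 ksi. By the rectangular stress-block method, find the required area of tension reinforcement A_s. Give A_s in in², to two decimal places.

From M_n = 0.85 f'_c a b (d − a/2):
a = d − √(d² − 2M_n/(0.85 f'_c b)) = 33.8 − √(33.8² − 2 × 7170/(0.85 × 5 × 12.3)) = 4.336 in.
A_s = 0.85 f'_c a b / f_y = 0.85 × 5 × 4.336 × 12.3 / 60 = 3.778 in².

A_s ≈ 3.78 in²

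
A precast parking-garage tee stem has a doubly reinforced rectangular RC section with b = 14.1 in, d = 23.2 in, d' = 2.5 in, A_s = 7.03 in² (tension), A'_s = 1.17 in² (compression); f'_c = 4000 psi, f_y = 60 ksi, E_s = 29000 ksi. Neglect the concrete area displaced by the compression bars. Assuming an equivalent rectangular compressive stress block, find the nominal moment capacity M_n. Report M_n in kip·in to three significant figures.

M_n ≈ 8320 kip·in

Assume both steels yield.
a = (A_s − A'_s) f_y/(0.85 f'_c b) = (7.03 − 1.17) × 60/(0.85 × 4 × 14.1) = 7.334 in.
c = a/β₁ = 7.334/0.85 = 8.628 in; ε'_s = 0.003(c − d')/c = 0.0021 ≥ ε_y = 0.0021, so the compression steel yields.
M_n = (A_s − A'_s) f_y (d − a/2) + A'_s f_y (d − d') = 351.6 × (23.2 − 3.667) + 70.2 × (23.2 − 2.5) = 6867.8 + 1453.1 = 8320.9 kip·in.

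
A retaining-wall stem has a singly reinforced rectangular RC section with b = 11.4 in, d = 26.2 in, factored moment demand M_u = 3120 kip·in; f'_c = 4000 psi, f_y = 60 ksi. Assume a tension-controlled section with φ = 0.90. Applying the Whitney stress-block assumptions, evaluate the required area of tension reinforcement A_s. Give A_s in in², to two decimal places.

M_n = M_u/φ = 3120/0.90 = 3466.67 kip·in.
From M_n = 0.85 f'_c a b (d − a/2):
a = d − √(d² − 2M_n/(0.85 f'_c b)) = 26.2 − √(26.2² − 2 × 3466.67/(0.85 × 4 × 11.4)) = 3.671 in.
A_s = 0.85 f'_c a b / f_y = 0.85 × 4 × 3.671 × 11.4 / 60 = 2.371 in².

A_s ≈ 2.37 in²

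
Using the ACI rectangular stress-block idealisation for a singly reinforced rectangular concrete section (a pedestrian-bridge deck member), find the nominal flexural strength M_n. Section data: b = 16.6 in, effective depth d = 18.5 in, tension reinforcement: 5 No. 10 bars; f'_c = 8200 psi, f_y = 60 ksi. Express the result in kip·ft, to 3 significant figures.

A_s = 5 × 1.27 = 6.35 in².
T = A_s f_y = 6.35 × 60 = 381 kips.
a = T/(0.85 f'_c b) = 381/(0.85 × 8.2 × 16.6) = 3.293 in.
M_n = T(d − a/2) = 381 × (18.5 − 1.6465) = 6421.2 kip·in = 6421.2/12 = 535.10 kip·ft.

M_n ≈ 535 kip·ft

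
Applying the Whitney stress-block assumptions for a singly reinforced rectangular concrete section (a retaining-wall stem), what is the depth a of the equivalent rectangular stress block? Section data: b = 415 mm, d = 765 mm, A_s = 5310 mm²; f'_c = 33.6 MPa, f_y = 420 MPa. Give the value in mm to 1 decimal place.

a ≈ 188.2 mm

T = A_s f_y = 5310 × 420 = 2230200 N = 2230.2 kN.
Setting C = 0.85 f'_c a b equal to T: a = 2230200/(0.85 × 33.6 × 415) = 188.2 mm.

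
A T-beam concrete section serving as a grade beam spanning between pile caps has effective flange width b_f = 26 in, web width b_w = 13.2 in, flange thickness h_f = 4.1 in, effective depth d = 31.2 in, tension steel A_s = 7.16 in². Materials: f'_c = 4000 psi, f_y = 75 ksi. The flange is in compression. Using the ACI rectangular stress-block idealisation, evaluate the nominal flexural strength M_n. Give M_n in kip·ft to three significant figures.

Tension: T = A_s f_y = 7.16 × 75 = 537 kips.
Try a within the flange: a = T/(0.85 f'_c b_f) = 537/(0.85 × 4 × 26) = 6.075 in.
a = 6.075 > h_f = 4.1 in: the block extends into the web. Split into flange-overhang and web parts.
C_f = 0.85 f'_c (b_f − b_w) h_f = 0.85 × 4 × (26 − 13.2) × 4.1 = 178.4 kips.
Remaining web compression depth: a_w = (T − C_f)/(0.85 f'_c b_w) = (537 − 178.4)/(0.85 × 4 × 13.2) = 7.990 in.
M_n = C_f(d − h_f/2) + (T − C_f)(d − a_w/2) = 178.4 × (31.2 − 2.05) + 358.6 × (31.2 − 3.995) = 5200.4 + 9755.7 = 14956.1 kip·in.
M_n = 14956.1/12 = 1246.34 kip·ft.

M_n ≈ 1250 kip·ft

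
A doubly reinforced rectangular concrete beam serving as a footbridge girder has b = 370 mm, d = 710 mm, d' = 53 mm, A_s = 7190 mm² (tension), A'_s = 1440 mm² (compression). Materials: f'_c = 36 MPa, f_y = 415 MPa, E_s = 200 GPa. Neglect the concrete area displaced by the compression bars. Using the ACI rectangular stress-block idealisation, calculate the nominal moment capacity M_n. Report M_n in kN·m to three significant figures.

Assume both tension and compression steel yield.
Net tension couple steel: A_s − A'_s = 5750 mm².
a = (A_s − A'_s) f_y / (0.85 f'_c b) = 2386250/(0.85 × 36 × 370) = 210.76 mm.
c = a/β₁ = 210.76/0.793 = 265.78 mm; ε'_s = 0.003(c − d')/c = 0.0024 ≥ f_y/E_s = 0.0021, so compression steel does yield.
M_n = (A_s − A'_s) f_y (d − a/2) + A'_s f_y (d − d') = [2386250 × (710 − 105.38) + 597600 × (710 − 53)] × 10⁻⁶ = 1442.77 + 392.62 = 1835.39 kN·m.

M_n ≈ 1840 kN·m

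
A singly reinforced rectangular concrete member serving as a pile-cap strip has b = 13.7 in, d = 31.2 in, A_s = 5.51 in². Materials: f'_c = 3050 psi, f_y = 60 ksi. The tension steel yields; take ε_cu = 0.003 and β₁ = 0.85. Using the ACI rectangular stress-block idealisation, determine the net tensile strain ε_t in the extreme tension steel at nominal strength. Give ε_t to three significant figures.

ε_t ≈ 0.00555

a = A_s f_y/(0.85 f'_c b) = 9.308 in.
β₁ = 0.85, so c = a/β₁ = 9.308/0.85 = 10.951 in.
From the linear strain diagram with ε_cu = 0.003: ε_t = 0.003 (d − c)/c = 0.003 × (31.2 − 10.951)/10.951 = 0.00555.
Since ε_t ≥ 0.005, the section is tension-controlled.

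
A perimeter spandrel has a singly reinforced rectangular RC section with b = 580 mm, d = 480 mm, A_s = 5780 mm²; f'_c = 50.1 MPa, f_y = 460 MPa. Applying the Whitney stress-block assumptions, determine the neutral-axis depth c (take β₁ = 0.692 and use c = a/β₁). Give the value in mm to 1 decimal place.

c ≈ 155.6 mm

T = A_s f_y = 5780 × 460 = 2658800 N = 2658.8 kN.
Setting C = 0.85 f'_c a b equal to T: a = 2658800/(0.85 × 50.1 × 580) = 107.647 mm.
With β₁ = 0.692, c = a/β₁ = 107.647/0.692 = 155.6 mm.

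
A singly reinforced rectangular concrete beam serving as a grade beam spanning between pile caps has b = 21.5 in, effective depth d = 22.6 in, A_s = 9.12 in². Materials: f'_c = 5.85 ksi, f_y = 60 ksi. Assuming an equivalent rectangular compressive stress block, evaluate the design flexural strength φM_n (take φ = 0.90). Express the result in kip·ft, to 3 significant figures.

φM_n ≈ 822 kip·ft

T = A_s f_y = 9.12 × 60 = 547.2 kips.
a = T/(0.85 f'_c b) = 547.2/(0.85 × 5.85 × 21.5) = 5.118 in.
M_n = T(d − a/2) = 547.2 × (22.6 − 2.559) = 10966.4 kip·in = 10966.4/12 = 913.87 kip·ft.
φM_n = 0.90 × 913.87 = 822.48 kip·ft.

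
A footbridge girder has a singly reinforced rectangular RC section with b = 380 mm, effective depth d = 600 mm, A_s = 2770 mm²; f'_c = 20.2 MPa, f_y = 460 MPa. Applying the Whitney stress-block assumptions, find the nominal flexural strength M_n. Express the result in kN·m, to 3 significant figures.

M_n ≈ 640 kN·m

T = A_s f_y = 2770 × 460 = 1274200 N = 1274.2 kN.
From C = T: a = T/(0.85 f'_c b) = 1274200/(0.85 × 20.2 × 380) = 195.29 mm.
M_n = T(d − a/2) = 1274.2 kN × (600 − 97.645) mm = 640.10 kN·m.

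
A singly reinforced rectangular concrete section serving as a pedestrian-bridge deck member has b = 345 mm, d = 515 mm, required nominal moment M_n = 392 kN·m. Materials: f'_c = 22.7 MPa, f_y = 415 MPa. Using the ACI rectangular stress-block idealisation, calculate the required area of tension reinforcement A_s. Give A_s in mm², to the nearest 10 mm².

A_s ≈ 2100 mm²

With M_n = 0.85 f'_c a b (d − a/2), solve the quadratic for a:
a = d − √(d² − 2M_n/(0.85 f'_c b)) = 515 − √(515² − 2 × 392×10⁶/(0.85 × 22.7 × 345)) = 131.01 mm.
A_s = 0.85 f'_c a b / f_y = 0.85 × 22.7 × 131.01 × 345 / 415 = 2101.5 mm².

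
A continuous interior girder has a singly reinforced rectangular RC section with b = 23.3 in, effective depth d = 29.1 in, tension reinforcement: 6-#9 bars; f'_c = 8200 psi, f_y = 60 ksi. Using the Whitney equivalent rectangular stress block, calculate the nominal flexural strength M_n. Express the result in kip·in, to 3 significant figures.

A_s = 6 × 1 = 6 in².
T = A_s f_y = 6 × 60 = 360 kips.
a = T/(0.85 f'_c b) = 360/(0.85 × 8.2 × 23.3) = 2.217 in.
M_n = T(d − a/2) = 360 × (29.1 − 1.1085) = 10076.9 kip·in.

M_n ≈ 10100 kip·in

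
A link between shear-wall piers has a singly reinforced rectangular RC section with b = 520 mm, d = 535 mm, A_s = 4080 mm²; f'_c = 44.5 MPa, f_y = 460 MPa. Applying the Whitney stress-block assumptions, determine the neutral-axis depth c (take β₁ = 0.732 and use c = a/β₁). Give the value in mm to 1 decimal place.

T = A_s f_y = 4080 × 460 = 1876800 N = 1876.8 kN.
Setting C = 0.85 f'_c a b equal to T: a = 1876800/(0.85 × 44.5 × 520) = 95.419 mm.
With β₁ = 0.732, c = a/β₁ = 95.419/0.732 = 130.4 mm.

c ≈ 130.4 mm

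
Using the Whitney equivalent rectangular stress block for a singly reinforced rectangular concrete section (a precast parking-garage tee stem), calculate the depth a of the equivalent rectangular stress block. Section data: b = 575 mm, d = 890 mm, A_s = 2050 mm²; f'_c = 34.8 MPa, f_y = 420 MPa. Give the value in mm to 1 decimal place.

T = A_s f_y = 2050 × 420 = 861000 N = 861 kN.
Setting C = 0.85 f'_c a b equal to T: a = 861000/(0.85 × 34.8 × 575) = 50.6 mm.

a ≈ 50.6 mm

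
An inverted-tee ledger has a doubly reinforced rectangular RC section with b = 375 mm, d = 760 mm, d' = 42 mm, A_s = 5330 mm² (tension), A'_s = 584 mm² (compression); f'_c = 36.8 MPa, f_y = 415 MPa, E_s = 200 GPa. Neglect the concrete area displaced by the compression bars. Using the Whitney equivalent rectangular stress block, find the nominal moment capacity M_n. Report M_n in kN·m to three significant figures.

Assume both tension and compression steel yield.
Net tension couple steel: A_s − A'_s = 4746 mm².
a = (A_s − A'_s) f_y / (0.85 f'_c b) = 1969590/(0.85 × 36.8 × 375) = 167.91 mm.
c = a/β₁ = 167.91/0.787 = 213.35 mm; ε'_s = 0.003(c − d')/c = 0.0024 ≥ f_y/E_s = 0.0021, so compression steel does yield.
M_n = (A_s − A'_s) f_y (d − a/2) + A'_s f_y (d − d') = [1969590 × (760 − 83.955) + 242360 × (760 − 42)] × 10⁻⁶ = 1331.53 + 174.01 = 1505.54 kN·m.

M_n ≈ 1510 kN·m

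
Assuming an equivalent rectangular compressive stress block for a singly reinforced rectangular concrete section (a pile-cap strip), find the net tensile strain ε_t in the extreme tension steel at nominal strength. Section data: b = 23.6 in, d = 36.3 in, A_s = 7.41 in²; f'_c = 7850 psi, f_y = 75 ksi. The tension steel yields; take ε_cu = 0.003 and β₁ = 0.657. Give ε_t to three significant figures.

a = A_s f_y/(0.85 f'_c b) = 3.529 in.
β₁ = 0.657, so c = a/β₁ = 3.529/0.657 = 5.371 in.
From the linear strain diagram with ε_cu = 0.003: ε_t = 0.003 (d − c)/c = 0.003 × (36.3 − 5.371)/5.371 = 0.0173.
Since ε_t ≥ 0.005, the section is tension-controlled.

ε_t ≈ 0.0173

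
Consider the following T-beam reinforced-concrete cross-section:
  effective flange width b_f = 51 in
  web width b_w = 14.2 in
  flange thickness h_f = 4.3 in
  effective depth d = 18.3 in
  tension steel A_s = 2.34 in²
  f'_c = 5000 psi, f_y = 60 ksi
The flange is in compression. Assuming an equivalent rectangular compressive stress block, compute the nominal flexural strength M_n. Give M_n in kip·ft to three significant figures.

M_n ≈ 210 kip·ft

Tension: T = A_s f_y = 2.34 × 60 = 140.4 kips.
Try a within the flange: a = T/(0.85 f'_c b_f) = 140.4/(0.85 × 5 × 51) = 0.648 in.
Since a = 0.648 ≤ h_f = 4.3 in, the stress block lies entirely in the flange; analyse as a rectangular beam of width b_f.
M_n = T(d − a/2) = 140.4 × (18.3 − 0.324) = 2523.8 kip·in.
M_n = 2523.8/12 = 210.32 kip·ft.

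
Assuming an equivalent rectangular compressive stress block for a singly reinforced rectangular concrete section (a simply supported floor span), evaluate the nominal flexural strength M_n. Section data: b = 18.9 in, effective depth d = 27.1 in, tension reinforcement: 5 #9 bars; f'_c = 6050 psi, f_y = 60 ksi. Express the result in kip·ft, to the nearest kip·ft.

A_s = 5 × 1 = 5 in².
T = A_s f_y = 5 × 60 = 300 kips.
a = T/(0.85 f'_c b) = 300/(0.85 × 6.05 × 18.9) = 3.087 in.
M_n = T(d − a/2) = 300 × (27.1 − 1.5435) = 7667.0 kip·in = 7667.0/12 = 638.92 kip·ft.

M_n ≈ 639 kip·ft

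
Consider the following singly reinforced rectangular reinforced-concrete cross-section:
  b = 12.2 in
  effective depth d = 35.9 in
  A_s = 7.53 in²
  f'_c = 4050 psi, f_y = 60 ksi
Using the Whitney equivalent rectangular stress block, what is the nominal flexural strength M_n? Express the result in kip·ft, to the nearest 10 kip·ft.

T = A_s f_y = 7.53 × 60 = 451.8 kips.
a = T/(0.85 f'_c b) = 451.8/(0.85 × 4.05 × 12.2) = 10.758 in.
M_n = T(d − a/2) = 451.8 × (35.9 − 5.379) = 13789.4 kip·in = 13789.4/12 = 1149.12 kip·ft.

M_n ≈ 1150 kip·ft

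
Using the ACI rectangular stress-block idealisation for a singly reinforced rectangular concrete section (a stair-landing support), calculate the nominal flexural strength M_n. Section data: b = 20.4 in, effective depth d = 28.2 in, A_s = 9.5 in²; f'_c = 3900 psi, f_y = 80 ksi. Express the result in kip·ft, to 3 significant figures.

M_n ≈ 1430 kip·ft

T = A_s f_y = 9.5 × 80 = 760 kips.
a = T/(0.85 f'_c b) = 760/(0.85 × 3.9 × 20.4) = 11.238 in.
M_n = T(d − a/2) = 760 × (28.2 − 5.619) = 17161.6 kip·in = 17161.6/12 = 1430.13 kip·ft.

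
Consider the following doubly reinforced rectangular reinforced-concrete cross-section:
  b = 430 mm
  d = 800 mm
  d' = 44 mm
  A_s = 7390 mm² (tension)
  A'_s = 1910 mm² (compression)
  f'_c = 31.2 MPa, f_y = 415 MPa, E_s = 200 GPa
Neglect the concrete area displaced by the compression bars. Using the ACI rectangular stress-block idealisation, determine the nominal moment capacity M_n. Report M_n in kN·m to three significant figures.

Assume both tension and compression steel yield.
Net tension couple steel: A_s − A'_s = 5480 mm².
a = (A_s − A'_s) f_y / (0.85 f'_c b) = 2274200/(0.85 × 31.2 × 430) = 199.43 mm.
c = a/β₁ = 199.43/0.827 = 241.15 mm; ε'_s = 0.003(c − d')/c = 0.0025 ≥ f_y/E_s = 0.0021, so compression steel does yield.
M_n = (A_s − A'_s) f_y (d − a/2) + A'_s f_y (d − d') = [2274200 × (800 − 99.715) + 792650 × (800 − 44)] × 10⁻⁶ = 1592.59 + 599.24 = 2191.83 kN·m.

M_n ≈ 2190 kN·m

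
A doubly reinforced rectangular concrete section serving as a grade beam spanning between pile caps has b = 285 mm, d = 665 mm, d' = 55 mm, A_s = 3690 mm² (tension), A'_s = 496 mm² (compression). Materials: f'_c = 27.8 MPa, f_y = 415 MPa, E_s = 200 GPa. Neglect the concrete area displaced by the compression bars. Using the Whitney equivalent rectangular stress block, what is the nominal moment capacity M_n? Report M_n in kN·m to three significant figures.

M_n ≈ 877 kN·m

Assume both tension and compression steel yield.
Net tension couple steel: A_s − A'_s = 3194 mm².
a = (A_s − A'_s) f_y / (0.85 f'_c b) = 1325510/(0.85 × 27.8 × 285) = 196.82 mm.
c = a/β₁ = 196.82/0.85 = 231.55 mm; ε'_s = 0.003(c − d')/c = 0.0023 ≥ f_y/E_s = 0.0021, so compression steel does yield.
M_n = (A_s − A'_s) f_y (d − a/2) + A'_s f_y (d − d') = [1325510 × (665 − 98.41) + 205840 × (665 − 55)] × 10⁻⁶ = 751.02 + 125.56 = 876.58 kN·m.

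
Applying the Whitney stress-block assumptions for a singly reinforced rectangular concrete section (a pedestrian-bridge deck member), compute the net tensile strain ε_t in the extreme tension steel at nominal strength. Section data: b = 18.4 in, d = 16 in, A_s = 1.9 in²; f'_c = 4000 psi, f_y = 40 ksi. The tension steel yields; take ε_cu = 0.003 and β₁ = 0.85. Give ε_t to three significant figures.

ε_t ≈ 0.0306

a = A_s f_y/(0.85 f'_c b) = 1.215 in.
β₁ = 0.85, so c = a/β₁ = 1.215/0.85 = 1.429 in.
From the linear strain diagram with ε_cu = 0.003: ε_t = 0.003 (d − c)/c = 0.003 × (16 − 1.429)/1.429 = 0.0306.
Since ε_t ≥ 0.005, the section is tension-controlled.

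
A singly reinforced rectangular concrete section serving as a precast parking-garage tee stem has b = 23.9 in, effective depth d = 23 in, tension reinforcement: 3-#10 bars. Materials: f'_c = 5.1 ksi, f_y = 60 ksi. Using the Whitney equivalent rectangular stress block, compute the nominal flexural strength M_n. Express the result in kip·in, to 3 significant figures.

M_n ≈ 5010 kip·in

A_s = 3 × 1.27 = 3.81 in².
T = A_s f_y = 3.81 × 60 = 228.6 kips.
a = T/(0.85 f'_c b) = 228.6/(0.85 × 5.1 × 23.9) = 2.206 in.
M_n = T(d − a/2) = 228.6 × (23 − 1.103) = 5005.7 kip·in.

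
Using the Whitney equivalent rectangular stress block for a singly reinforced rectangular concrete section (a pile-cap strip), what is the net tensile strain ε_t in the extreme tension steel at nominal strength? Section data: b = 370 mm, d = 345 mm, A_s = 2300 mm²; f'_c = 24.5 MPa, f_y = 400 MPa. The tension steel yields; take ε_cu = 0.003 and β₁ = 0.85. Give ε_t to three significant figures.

ε_t ≈ 0.00437

a = A_s f_y/(0.85 f'_c b) = 119.40 mm.
β₁ = 0.85, so c = a/β₁ = 119.40/0.85 = 140.47 mm.
From the linear strain diagram with ε_cu = 0.003: ε_t = 0.003 (d − c)/c = 0.003 × (345 − 140.47)/140.47 = 0.00437.
ε_t is between 0.004 and 0.005 — transition zone.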